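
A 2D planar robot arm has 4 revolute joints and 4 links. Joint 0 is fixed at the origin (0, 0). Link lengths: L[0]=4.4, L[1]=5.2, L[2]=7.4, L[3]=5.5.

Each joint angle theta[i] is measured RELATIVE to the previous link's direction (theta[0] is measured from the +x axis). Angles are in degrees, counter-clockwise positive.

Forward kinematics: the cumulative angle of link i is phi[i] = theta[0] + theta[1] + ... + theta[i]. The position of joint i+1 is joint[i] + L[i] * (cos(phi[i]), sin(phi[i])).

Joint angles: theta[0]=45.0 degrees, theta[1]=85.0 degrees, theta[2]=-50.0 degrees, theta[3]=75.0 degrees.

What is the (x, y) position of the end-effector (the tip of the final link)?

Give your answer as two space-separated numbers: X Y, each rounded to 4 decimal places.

Answer: -3.9309 16.7067

Derivation:
joint[0] = (0.0000, 0.0000)  (base)
link 0: phi[0] = 45 = 45 deg
  cos(45 deg) = 0.7071, sin(45 deg) = 0.7071
  joint[1] = (0.0000, 0.0000) + 4.4 * (0.7071, 0.7071) = (0.0000 + 3.1113, 0.0000 + 3.1113) = (3.1113, 3.1113)
link 1: phi[1] = 45 + 85 = 130 deg
  cos(130 deg) = -0.6428, sin(130 deg) = 0.7660
  joint[2] = (3.1113, 3.1113) + 5.2 * (-0.6428, 0.7660) = (3.1113 + -3.3425, 3.1113 + 3.9834) = (-0.2312, 7.0947)
link 2: phi[2] = 45 + 85 + -50 = 80 deg
  cos(80 deg) = 0.1736, sin(80 deg) = 0.9848
  joint[3] = (-0.2312, 7.0947) + 7.4 * (0.1736, 0.9848) = (-0.2312 + 1.2850, 7.0947 + 7.2876) = (1.0538, 14.3823)
link 3: phi[3] = 45 + 85 + -50 + 75 = 155 deg
  cos(155 deg) = -0.9063, sin(155 deg) = 0.4226
  joint[4] = (1.0538, 14.3823) + 5.5 * (-0.9063, 0.4226) = (1.0538 + -4.9847, 14.3823 + 2.3244) = (-3.9309, 16.7067)
End effector: (-3.9309, 16.7067)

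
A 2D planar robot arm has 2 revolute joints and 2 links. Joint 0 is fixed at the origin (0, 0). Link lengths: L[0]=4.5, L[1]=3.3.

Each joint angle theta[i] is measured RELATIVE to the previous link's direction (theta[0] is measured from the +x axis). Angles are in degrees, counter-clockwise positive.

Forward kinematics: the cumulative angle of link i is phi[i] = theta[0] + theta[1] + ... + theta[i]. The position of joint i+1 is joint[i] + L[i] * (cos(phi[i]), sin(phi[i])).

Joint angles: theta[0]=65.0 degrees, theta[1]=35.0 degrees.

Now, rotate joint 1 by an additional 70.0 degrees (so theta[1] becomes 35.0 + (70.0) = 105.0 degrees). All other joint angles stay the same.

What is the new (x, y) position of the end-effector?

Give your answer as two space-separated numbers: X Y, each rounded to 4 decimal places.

Answer: -1.3481 4.6514

Derivation:
joint[0] = (0.0000, 0.0000)  (base)
link 0: phi[0] = 65 = 65 deg
  cos(65 deg) = 0.4226, sin(65 deg) = 0.9063
  joint[1] = (0.0000, 0.0000) + 4.5 * (0.4226, 0.9063) = (0.0000 + 1.9018, 0.0000 + 4.0784) = (1.9018, 4.0784)
link 1: phi[1] = 65 + 105 = 170 deg
  cos(170 deg) = -0.9848, sin(170 deg) = 0.1736
  joint[2] = (1.9018, 4.0784) + 3.3 * (-0.9848, 0.1736) = (1.9018 + -3.2499, 4.0784 + 0.5730) = (-1.3481, 4.6514)
End effector: (-1.3481, 4.6514)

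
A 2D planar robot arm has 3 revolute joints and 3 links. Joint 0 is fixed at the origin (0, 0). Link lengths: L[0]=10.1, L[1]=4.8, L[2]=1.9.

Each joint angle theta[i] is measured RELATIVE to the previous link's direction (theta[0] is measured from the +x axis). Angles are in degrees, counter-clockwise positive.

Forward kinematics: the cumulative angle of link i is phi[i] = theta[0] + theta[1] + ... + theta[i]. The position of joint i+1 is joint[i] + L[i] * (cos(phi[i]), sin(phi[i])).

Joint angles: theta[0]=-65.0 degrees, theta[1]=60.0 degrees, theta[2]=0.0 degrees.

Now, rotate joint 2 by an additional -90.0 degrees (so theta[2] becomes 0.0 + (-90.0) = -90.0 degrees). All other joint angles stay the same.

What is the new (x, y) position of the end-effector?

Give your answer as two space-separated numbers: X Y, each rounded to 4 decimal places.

Answer: 8.8846 -11.4648

Derivation:
joint[0] = (0.0000, 0.0000)  (base)
link 0: phi[0] = -65 = -65 deg
  cos(-65 deg) = 0.4226, sin(-65 deg) = -0.9063
  joint[1] = (0.0000, 0.0000) + 10.1 * (0.4226, -0.9063) = (0.0000 + 4.2684, 0.0000 + -9.1537) = (4.2684, -9.1537)
link 1: phi[1] = -65 + 60 = -5 deg
  cos(-5 deg) = 0.9962, sin(-5 deg) = -0.0872
  joint[2] = (4.2684, -9.1537) + 4.8 * (0.9962, -0.0872) = (4.2684 + 4.7817, -9.1537 + -0.4183) = (9.0502, -9.5721)
link 2: phi[2] = -65 + 60 + -90 = -95 deg
  cos(-95 deg) = -0.0872, sin(-95 deg) = -0.9962
  joint[3] = (9.0502, -9.5721) + 1.9 * (-0.0872, -0.9962) = (9.0502 + -0.1656, -9.5721 + -1.8928) = (8.8846, -11.4648)
End effector: (8.8846, -11.4648)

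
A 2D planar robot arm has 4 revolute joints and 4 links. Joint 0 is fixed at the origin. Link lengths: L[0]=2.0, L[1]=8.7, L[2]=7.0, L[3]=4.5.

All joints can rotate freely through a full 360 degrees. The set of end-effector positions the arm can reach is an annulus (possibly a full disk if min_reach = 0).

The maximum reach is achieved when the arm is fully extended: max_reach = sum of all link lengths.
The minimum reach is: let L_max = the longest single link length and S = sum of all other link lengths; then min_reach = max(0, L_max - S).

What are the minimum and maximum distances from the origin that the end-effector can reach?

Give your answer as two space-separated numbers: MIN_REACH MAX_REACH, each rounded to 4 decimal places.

Link lengths: [2.0, 8.7, 7.0, 4.5]
max_reach = 2 + 8.7 + 7 + 4.5 = 22.2
L_max = max([2.0, 8.7, 7.0, 4.5]) = 8.7
S (sum of others) = 22.2 - 8.7 = 13.5
min_reach = max(0, 8.7 - 13.5) = max(0, -4.8) = 0

Answer: 0.0000 22.2000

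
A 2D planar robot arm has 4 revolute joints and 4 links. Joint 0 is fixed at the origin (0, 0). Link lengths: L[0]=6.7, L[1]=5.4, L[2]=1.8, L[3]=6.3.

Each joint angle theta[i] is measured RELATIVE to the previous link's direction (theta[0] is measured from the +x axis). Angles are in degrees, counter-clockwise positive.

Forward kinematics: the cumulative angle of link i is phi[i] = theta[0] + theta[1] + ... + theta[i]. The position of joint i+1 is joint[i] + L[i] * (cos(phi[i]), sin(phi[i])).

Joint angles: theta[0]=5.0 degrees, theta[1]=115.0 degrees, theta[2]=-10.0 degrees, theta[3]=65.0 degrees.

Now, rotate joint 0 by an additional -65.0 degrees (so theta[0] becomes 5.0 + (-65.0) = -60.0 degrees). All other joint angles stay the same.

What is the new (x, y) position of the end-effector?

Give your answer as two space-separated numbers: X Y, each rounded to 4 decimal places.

joint[0] = (0.0000, 0.0000)  (base)
link 0: phi[0] = -60 = -60 deg
  cos(-60 deg) = 0.5000, sin(-60 deg) = -0.8660
  joint[1] = (0.0000, 0.0000) + 6.7 * (0.5000, -0.8660) = (0.0000 + 3.3500, 0.0000 + -5.8024) = (3.3500, -5.8024)
link 1: phi[1] = -60 + 115 = 55 deg
  cos(55 deg) = 0.5736, sin(55 deg) = 0.8192
  joint[2] = (3.3500, -5.8024) + 5.4 * (0.5736, 0.8192) = (3.3500 + 3.0973, -5.8024 + 4.4234) = (6.4473, -1.3789)
link 2: phi[2] = -60 + 115 + -10 = 45 deg
  cos(45 deg) = 0.7071, sin(45 deg) = 0.7071
  joint[3] = (6.4473, -1.3789) + 1.8 * (0.7071, 0.7071) = (6.4473 + 1.2728, -1.3789 + 1.2728) = (7.7201, -0.1062)
link 3: phi[3] = -60 + 115 + -10 + 65 = 110 deg
  cos(110 deg) = -0.3420, sin(110 deg) = 0.9397
  joint[4] = (7.7201, -0.1062) + 6.3 * (-0.3420, 0.9397) = (7.7201 + -2.1547, -0.1062 + 5.9201) = (5.5654, 5.8139)
End effector: (5.5654, 5.8139)

Answer: 5.5654 5.8139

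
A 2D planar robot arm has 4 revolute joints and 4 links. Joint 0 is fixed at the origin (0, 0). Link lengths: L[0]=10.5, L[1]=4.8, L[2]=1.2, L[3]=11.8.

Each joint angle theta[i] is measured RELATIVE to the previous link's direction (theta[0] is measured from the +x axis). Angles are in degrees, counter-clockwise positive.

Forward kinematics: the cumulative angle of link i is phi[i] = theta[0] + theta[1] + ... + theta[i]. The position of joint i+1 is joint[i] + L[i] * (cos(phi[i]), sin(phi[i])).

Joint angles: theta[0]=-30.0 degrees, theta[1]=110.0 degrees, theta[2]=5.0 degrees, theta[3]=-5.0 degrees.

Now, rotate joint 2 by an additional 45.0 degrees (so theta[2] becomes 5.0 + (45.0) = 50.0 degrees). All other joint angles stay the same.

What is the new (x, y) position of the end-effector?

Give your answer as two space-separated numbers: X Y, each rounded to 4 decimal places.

Answer: 2.3872 10.0623

Derivation:
joint[0] = (0.0000, 0.0000)  (base)
link 0: phi[0] = -30 = -30 deg
  cos(-30 deg) = 0.8660, sin(-30 deg) = -0.5000
  joint[1] = (0.0000, 0.0000) + 10.5 * (0.8660, -0.5000) = (0.0000 + 9.0933, 0.0000 + -5.2500) = (9.0933, -5.2500)
link 1: phi[1] = -30 + 110 = 80 deg
  cos(80 deg) = 0.1736, sin(80 deg) = 0.9848
  joint[2] = (9.0933, -5.2500) + 4.8 * (0.1736, 0.9848) = (9.0933 + 0.8335, -5.2500 + 4.7271) = (9.9268, -0.5229)
link 2: phi[2] = -30 + 110 + 50 = 130 deg
  cos(130 deg) = -0.6428, sin(130 deg) = 0.7660
  joint[3] = (9.9268, -0.5229) + 1.2 * (-0.6428, 0.7660) = (9.9268 + -0.7713, -0.5229 + 0.9193) = (9.1554, 0.3963)
link 3: phi[3] = -30 + 110 + 50 + -5 = 125 deg
  cos(125 deg) = -0.5736, sin(125 deg) = 0.8192
  joint[4] = (9.1554, 0.3963) + 11.8 * (-0.5736, 0.8192) = (9.1554 + -6.7682, 0.3963 + 9.6660) = (2.3872, 10.0623)
End effector: (2.3872, 10.0623)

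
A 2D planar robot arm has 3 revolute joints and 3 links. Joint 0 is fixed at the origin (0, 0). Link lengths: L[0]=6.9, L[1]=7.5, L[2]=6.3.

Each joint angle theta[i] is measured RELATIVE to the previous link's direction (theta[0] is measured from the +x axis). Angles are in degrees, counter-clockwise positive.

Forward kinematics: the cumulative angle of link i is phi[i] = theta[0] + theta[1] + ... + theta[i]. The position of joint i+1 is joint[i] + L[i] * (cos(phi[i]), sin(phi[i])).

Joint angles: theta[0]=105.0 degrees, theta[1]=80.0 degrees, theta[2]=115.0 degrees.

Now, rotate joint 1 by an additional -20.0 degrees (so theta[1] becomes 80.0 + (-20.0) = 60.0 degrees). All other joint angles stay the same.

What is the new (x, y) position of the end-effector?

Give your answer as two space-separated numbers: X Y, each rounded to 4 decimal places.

joint[0] = (0.0000, 0.0000)  (base)
link 0: phi[0] = 105 = 105 deg
  cos(105 deg) = -0.2588, sin(105 deg) = 0.9659
  joint[1] = (0.0000, 0.0000) + 6.9 * (-0.2588, 0.9659) = (0.0000 + -1.7859, 0.0000 + 6.6649) = (-1.7859, 6.6649)
link 1: phi[1] = 105 + 60 = 165 deg
  cos(165 deg) = -0.9659, sin(165 deg) = 0.2588
  joint[2] = (-1.7859, 6.6649) + 7.5 * (-0.9659, 0.2588) = (-1.7859 + -7.2444, 6.6649 + 1.9411) = (-9.0303, 8.6060)
link 2: phi[2] = 105 + 60 + 115 = 280 deg
  cos(280 deg) = 0.1736, sin(280 deg) = -0.9848
  joint[3] = (-9.0303, 8.6060) + 6.3 * (0.1736, -0.9848) = (-9.0303 + 1.0940, 8.6060 + -6.2043) = (-7.9363, 2.4017)
End effector: (-7.9363, 2.4017)

Answer: -7.9363 2.4017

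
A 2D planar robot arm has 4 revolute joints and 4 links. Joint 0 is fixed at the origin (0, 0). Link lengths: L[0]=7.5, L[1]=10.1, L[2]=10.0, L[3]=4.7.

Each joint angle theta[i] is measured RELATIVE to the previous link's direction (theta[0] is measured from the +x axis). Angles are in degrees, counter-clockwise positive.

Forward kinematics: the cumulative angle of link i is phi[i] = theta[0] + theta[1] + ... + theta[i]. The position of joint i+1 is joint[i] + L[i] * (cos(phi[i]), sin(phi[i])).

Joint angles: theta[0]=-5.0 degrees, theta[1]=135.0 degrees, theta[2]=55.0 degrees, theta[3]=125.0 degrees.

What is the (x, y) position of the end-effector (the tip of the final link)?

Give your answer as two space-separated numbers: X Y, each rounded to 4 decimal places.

Answer: -5.9615 2.6114

Derivation:
joint[0] = (0.0000, 0.0000)  (base)
link 0: phi[0] = -5 = -5 deg
  cos(-5 deg) = 0.9962, sin(-5 deg) = -0.0872
  joint[1] = (0.0000, 0.0000) + 7.5 * (0.9962, -0.0872) = (0.0000 + 7.4715, 0.0000 + -0.6537) = (7.4715, -0.6537)
link 1: phi[1] = -5 + 135 = 130 deg
  cos(130 deg) = -0.6428, sin(130 deg) = 0.7660
  joint[2] = (7.4715, -0.6537) + 10.1 * (-0.6428, 0.7660) = (7.4715 + -6.4922, -0.6537 + 7.7370) = (0.9793, 7.0834)
link 2: phi[2] = -5 + 135 + 55 = 185 deg
  cos(185 deg) = -0.9962, sin(185 deg) = -0.0872
  joint[3] = (0.9793, 7.0834) + 10 * (-0.9962, -0.0872) = (0.9793 + -9.9619, 7.0834 + -0.8716) = (-8.9826, 6.2118)
link 3: phi[3] = -5 + 135 + 55 + 125 = 310 deg
  cos(310 deg) = 0.6428, sin(310 deg) = -0.7660
  joint[4] = (-8.9826, 6.2118) + 4.7 * (0.6428, -0.7660) = (-8.9826 + 3.0211, 6.2118 + -3.6004) = (-5.9615, 2.6114)
End effector: (-5.9615, 2.6114)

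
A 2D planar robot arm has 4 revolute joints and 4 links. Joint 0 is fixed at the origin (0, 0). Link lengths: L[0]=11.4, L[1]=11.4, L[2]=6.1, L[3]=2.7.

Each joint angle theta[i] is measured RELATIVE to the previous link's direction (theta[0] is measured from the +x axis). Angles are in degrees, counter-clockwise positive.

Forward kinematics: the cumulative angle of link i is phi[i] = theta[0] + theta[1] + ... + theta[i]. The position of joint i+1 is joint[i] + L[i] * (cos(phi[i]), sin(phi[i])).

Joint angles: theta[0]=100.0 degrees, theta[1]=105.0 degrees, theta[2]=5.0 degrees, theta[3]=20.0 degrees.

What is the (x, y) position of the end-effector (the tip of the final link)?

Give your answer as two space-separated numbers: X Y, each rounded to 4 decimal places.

Answer: -19.3298 1.2906

Derivation:
joint[0] = (0.0000, 0.0000)  (base)
link 0: phi[0] = 100 = 100 deg
  cos(100 deg) = -0.1736, sin(100 deg) = 0.9848
  joint[1] = (0.0000, 0.0000) + 11.4 * (-0.1736, 0.9848) = (0.0000 + -1.9796, 0.0000 + 11.2268) = (-1.9796, 11.2268)
link 1: phi[1] = 100 + 105 = 205 deg
  cos(205 deg) = -0.9063, sin(205 deg) = -0.4226
  joint[2] = (-1.9796, 11.2268) + 11.4 * (-0.9063, -0.4226) = (-1.9796 + -10.3319, 11.2268 + -4.8178) = (-12.3115, 6.4090)
link 2: phi[2] = 100 + 105 + 5 = 210 deg
  cos(210 deg) = -0.8660, sin(210 deg) = -0.5000
  joint[3] = (-12.3115, 6.4090) + 6.1 * (-0.8660, -0.5000) = (-12.3115 + -5.2828, 6.4090 + -3.0500) = (-17.5943, 3.3590)
link 3: phi[3] = 100 + 105 + 5 + 20 = 230 deg
  cos(230 deg) = -0.6428, sin(230 deg) = -0.7660
  joint[4] = (-17.5943, 3.3590) + 2.7 * (-0.6428, -0.7660) = (-17.5943 + -1.7355, 3.3590 + -2.0683) = (-19.3298, 1.2906)
End effector: (-19.3298, 1.2906)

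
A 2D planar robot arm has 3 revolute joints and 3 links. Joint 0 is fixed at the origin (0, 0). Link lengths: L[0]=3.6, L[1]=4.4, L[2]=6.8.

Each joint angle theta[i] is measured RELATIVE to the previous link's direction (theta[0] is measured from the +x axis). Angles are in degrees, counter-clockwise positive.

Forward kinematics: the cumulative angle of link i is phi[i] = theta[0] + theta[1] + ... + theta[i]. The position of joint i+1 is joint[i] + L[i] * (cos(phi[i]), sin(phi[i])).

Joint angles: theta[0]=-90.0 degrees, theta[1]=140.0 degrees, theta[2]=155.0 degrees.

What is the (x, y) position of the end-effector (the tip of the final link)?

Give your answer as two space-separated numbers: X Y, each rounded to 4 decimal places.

Answer: -3.3346 -3.1032

Derivation:
joint[0] = (0.0000, 0.0000)  (base)
link 0: phi[0] = -90 = -90 deg
  cos(-90 deg) = 0.0000, sin(-90 deg) = -1.0000
  joint[1] = (0.0000, 0.0000) + 3.6 * (0.0000, -1.0000) = (0.0000 + 0.0000, 0.0000 + -3.6000) = (0.0000, -3.6000)
link 1: phi[1] = -90 + 140 = 50 deg
  cos(50 deg) = 0.6428, sin(50 deg) = 0.7660
  joint[2] = (0.0000, -3.6000) + 4.4 * (0.6428, 0.7660) = (0.0000 + 2.8283, -3.6000 + 3.3706) = (2.8283, -0.2294)
link 2: phi[2] = -90 + 140 + 155 = 205 deg
  cos(205 deg) = -0.9063, sin(205 deg) = -0.4226
  joint[3] = (2.8283, -0.2294) + 6.8 * (-0.9063, -0.4226) = (2.8283 + -6.1629, -0.2294 + -2.8738) = (-3.3346, -3.1032)
End effector: (-3.3346, -3.1032)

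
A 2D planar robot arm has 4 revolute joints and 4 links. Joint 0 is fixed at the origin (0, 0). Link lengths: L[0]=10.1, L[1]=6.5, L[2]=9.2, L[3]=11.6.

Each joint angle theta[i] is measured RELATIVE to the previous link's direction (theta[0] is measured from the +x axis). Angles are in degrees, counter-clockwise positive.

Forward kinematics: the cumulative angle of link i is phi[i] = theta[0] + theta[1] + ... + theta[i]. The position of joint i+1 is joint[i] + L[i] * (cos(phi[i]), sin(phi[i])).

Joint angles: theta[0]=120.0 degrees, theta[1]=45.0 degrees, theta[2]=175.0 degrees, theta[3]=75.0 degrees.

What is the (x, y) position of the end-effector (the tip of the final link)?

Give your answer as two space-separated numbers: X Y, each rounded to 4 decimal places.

joint[0] = (0.0000, 0.0000)  (base)
link 0: phi[0] = 120 = 120 deg
  cos(120 deg) = -0.5000, sin(120 deg) = 0.8660
  joint[1] = (0.0000, 0.0000) + 10.1 * (-0.5000, 0.8660) = (0.0000 + -5.0500, 0.0000 + 8.7469) = (-5.0500, 8.7469)
link 1: phi[1] = 120 + 45 = 165 deg
  cos(165 deg) = -0.9659, sin(165 deg) = 0.2588
  joint[2] = (-5.0500, 8.7469) + 6.5 * (-0.9659, 0.2588) = (-5.0500 + -6.2785, 8.7469 + 1.6823) = (-11.3285, 10.4292)
link 2: phi[2] = 120 + 45 + 175 = 340 deg
  cos(340 deg) = 0.9397, sin(340 deg) = -0.3420
  joint[3] = (-11.3285, 10.4292) + 9.2 * (0.9397, -0.3420) = (-11.3285 + 8.6452, 10.4292 + -3.1466) = (-2.6833, 7.2826)
link 3: phi[3] = 120 + 45 + 175 + 75 = 415 deg
  cos(415 deg) = 0.5736, sin(415 deg) = 0.8192
  joint[4] = (-2.6833, 7.2826) + 11.6 * (0.5736, 0.8192) = (-2.6833 + 6.6535, 7.2826 + 9.5022) = (3.9701, 16.7848)
End effector: (3.9701, 16.7848)

Answer: 3.9701 16.7848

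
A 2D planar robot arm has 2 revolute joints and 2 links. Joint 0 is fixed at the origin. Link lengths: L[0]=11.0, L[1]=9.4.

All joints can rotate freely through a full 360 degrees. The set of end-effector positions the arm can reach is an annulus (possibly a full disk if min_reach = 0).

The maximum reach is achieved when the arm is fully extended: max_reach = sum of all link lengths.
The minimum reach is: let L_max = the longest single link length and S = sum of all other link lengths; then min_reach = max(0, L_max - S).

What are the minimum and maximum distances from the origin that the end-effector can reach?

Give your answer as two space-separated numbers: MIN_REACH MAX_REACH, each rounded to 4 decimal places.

Link lengths: [11.0, 9.4]
max_reach = 11 + 9.4 = 20.4
L_max = max([11.0, 9.4]) = 11
S (sum of others) = 20.4 - 11 = 9.4
min_reach = max(0, 11 - 9.4) = max(0, 1.6) = 1.6

Answer: 1.6000 20.4000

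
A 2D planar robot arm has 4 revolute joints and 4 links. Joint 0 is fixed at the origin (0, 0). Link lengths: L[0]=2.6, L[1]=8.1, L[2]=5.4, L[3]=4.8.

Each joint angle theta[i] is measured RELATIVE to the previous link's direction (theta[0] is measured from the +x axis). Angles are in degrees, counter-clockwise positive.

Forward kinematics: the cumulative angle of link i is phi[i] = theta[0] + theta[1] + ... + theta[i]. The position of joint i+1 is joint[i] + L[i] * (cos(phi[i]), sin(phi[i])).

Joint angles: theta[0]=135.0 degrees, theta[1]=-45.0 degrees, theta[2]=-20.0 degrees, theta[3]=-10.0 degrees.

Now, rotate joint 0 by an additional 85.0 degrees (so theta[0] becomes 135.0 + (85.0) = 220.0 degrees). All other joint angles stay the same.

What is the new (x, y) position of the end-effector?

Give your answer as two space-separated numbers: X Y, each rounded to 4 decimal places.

joint[0] = (0.0000, 0.0000)  (base)
link 0: phi[0] = 220 = 220 deg
  cos(220 deg) = -0.7660, sin(220 deg) = -0.6428
  joint[1] = (0.0000, 0.0000) + 2.6 * (-0.7660, -0.6428) = (0.0000 + -1.9917, 0.0000 + -1.6712) = (-1.9917, -1.6712)
link 1: phi[1] = 220 + -45 = 175 deg
  cos(175 deg) = -0.9962, sin(175 deg) = 0.0872
  joint[2] = (-1.9917, -1.6712) + 8.1 * (-0.9962, 0.0872) = (-1.9917 + -8.0692, -1.6712 + 0.7060) = (-10.0609, -0.9653)
link 2: phi[2] = 220 + -45 + -20 = 155 deg
  cos(155 deg) = -0.9063, sin(155 deg) = 0.4226
  joint[3] = (-10.0609, -0.9653) + 5.4 * (-0.9063, 0.4226) = (-10.0609 + -4.8941, -0.9653 + 2.2821) = (-14.9550, 1.3169)
link 3: phi[3] = 220 + -45 + -20 + -10 = 145 deg
  cos(145 deg) = -0.8192, sin(145 deg) = 0.5736
  joint[4] = (-14.9550, 1.3169) + 4.8 * (-0.8192, 0.5736) = (-14.9550 + -3.9319, 1.3169 + 2.7532) = (-18.8869, 4.0700)
End effector: (-18.8869, 4.0700)

Answer: -18.8869 4.0700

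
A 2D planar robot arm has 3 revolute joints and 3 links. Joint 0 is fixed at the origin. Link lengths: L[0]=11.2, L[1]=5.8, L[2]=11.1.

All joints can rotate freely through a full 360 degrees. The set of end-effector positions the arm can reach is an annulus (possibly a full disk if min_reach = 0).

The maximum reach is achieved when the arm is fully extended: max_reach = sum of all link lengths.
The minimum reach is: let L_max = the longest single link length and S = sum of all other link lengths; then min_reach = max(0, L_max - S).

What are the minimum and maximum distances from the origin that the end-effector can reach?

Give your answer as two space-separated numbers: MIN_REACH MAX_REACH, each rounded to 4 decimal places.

Link lengths: [11.2, 5.8, 11.1]
max_reach = 11.2 + 5.8 + 11.1 = 28.1
L_max = max([11.2, 5.8, 11.1]) = 11.2
S (sum of others) = 28.1 - 11.2 = 16.9
min_reach = max(0, 11.2 - 16.9) = max(0, -5.7) = 0

Answer: 0.0000 28.1000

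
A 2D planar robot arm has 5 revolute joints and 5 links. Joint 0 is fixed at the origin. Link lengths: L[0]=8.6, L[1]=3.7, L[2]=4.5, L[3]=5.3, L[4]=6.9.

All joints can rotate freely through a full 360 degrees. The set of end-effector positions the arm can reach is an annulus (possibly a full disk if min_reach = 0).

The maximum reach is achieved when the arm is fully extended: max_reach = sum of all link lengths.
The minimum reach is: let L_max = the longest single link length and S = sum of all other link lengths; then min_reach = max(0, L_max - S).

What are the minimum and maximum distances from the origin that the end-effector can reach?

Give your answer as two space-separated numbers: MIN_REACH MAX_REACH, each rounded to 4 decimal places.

Link lengths: [8.6, 3.7, 4.5, 5.3, 6.9]
max_reach = 8.6 + 3.7 + 4.5 + 5.3 + 6.9 = 29
L_max = max([8.6, 3.7, 4.5, 5.3, 6.9]) = 8.6
S (sum of others) = 29 - 8.6 = 20.4
min_reach = max(0, 8.6 - 20.4) = max(0, -11.8) = 0

Answer: 0.0000 29.0000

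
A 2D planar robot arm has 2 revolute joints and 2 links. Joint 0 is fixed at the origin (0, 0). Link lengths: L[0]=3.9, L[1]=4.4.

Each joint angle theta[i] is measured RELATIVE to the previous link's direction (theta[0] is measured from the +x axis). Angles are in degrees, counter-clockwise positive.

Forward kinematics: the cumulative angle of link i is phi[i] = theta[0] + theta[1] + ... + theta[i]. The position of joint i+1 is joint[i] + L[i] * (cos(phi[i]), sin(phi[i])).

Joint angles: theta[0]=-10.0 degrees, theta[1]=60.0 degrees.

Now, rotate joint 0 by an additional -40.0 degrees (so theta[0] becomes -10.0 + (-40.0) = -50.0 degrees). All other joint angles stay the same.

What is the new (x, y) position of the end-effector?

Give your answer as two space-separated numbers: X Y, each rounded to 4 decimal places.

Answer: 6.8400 -2.2235

Derivation:
joint[0] = (0.0000, 0.0000)  (base)
link 0: phi[0] = -50 = -50 deg
  cos(-50 deg) = 0.6428, sin(-50 deg) = -0.7660
  joint[1] = (0.0000, 0.0000) + 3.9 * (0.6428, -0.7660) = (0.0000 + 2.5069, 0.0000 + -2.9876) = (2.5069, -2.9876)
link 1: phi[1] = -50 + 60 = 10 deg
  cos(10 deg) = 0.9848, sin(10 deg) = 0.1736
  joint[2] = (2.5069, -2.9876) + 4.4 * (0.9848, 0.1736) = (2.5069 + 4.3332, -2.9876 + 0.7641) = (6.8400, -2.2235)
End effector: (6.8400, -2.2235)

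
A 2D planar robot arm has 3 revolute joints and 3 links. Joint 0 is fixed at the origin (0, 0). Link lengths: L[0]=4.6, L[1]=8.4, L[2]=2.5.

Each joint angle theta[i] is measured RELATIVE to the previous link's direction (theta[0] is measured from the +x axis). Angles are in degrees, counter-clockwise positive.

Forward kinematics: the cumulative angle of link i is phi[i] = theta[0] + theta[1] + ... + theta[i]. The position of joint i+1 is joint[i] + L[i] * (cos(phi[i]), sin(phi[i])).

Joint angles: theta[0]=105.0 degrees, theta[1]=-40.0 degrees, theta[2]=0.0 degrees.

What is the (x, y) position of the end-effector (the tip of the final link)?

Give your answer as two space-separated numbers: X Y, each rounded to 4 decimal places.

Answer: 3.4160 14.3220

Derivation:
joint[0] = (0.0000, 0.0000)  (base)
link 0: phi[0] = 105 = 105 deg
  cos(105 deg) = -0.2588, sin(105 deg) = 0.9659
  joint[1] = (0.0000, 0.0000) + 4.6 * (-0.2588, 0.9659) = (0.0000 + -1.1906, 0.0000 + 4.4433) = (-1.1906, 4.4433)
link 1: phi[1] = 105 + -40 = 65 deg
  cos(65 deg) = 0.4226, sin(65 deg) = 0.9063
  joint[2] = (-1.1906, 4.4433) + 8.4 * (0.4226, 0.9063) = (-1.1906 + 3.5500, 4.4433 + 7.6130) = (2.3594, 12.0562)
link 2: phi[2] = 105 + -40 + 0 = 65 deg
  cos(65 deg) = 0.4226, sin(65 deg) = 0.9063
  joint[3] = (2.3594, 12.0562) + 2.5 * (0.4226, 0.9063) = (2.3594 + 1.0565, 12.0562 + 2.2658) = (3.4160, 14.3220)
End effector: (3.4160, 14.3220)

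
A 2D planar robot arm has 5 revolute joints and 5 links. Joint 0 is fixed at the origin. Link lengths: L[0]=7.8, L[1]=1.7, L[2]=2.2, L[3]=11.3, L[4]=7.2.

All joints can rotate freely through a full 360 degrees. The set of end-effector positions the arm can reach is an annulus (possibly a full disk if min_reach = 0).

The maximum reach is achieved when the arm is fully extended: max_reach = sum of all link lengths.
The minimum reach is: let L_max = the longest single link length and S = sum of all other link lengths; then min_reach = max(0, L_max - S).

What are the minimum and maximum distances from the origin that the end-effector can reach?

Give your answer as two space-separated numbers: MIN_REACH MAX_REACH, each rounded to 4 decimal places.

Link lengths: [7.8, 1.7, 2.2, 11.3, 7.2]
max_reach = 7.8 + 1.7 + 2.2 + 11.3 + 7.2 = 30.2
L_max = max([7.8, 1.7, 2.2, 11.3, 7.2]) = 11.3
S (sum of others) = 30.2 - 11.3 = 18.9
min_reach = max(0, 11.3 - 18.9) = max(0, -7.6) = 0

Answer: 0.0000 30.2000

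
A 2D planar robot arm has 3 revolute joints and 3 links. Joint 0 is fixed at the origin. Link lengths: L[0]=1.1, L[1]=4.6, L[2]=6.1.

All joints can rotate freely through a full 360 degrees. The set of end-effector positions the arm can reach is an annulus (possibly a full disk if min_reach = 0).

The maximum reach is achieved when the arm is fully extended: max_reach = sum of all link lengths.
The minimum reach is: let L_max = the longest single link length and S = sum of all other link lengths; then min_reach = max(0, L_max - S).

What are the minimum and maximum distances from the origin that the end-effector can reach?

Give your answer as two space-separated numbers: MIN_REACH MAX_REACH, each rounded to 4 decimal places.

Link lengths: [1.1, 4.6, 6.1]
max_reach = 1.1 + 4.6 + 6.1 = 11.8
L_max = max([1.1, 4.6, 6.1]) = 6.1
S (sum of others) = 11.8 - 6.1 = 5.7
min_reach = max(0, 6.1 - 5.7) = max(0, 0.4) = 0.4

Answer: 0.4000 11.8000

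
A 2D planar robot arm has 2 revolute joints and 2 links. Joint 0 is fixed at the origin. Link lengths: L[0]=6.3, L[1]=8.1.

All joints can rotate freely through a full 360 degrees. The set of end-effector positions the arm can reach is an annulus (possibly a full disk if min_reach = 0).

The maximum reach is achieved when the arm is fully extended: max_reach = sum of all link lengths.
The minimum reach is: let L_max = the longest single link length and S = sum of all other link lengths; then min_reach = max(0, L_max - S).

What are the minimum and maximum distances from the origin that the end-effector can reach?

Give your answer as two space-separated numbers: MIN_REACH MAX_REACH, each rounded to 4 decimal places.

Link lengths: [6.3, 8.1]
max_reach = 6.3 + 8.1 = 14.4
L_max = max([6.3, 8.1]) = 8.1
S (sum of others) = 14.4 - 8.1 = 6.3
min_reach = max(0, 8.1 - 6.3) = max(0, 1.8) = 1.8

Answer: 1.8000 14.4000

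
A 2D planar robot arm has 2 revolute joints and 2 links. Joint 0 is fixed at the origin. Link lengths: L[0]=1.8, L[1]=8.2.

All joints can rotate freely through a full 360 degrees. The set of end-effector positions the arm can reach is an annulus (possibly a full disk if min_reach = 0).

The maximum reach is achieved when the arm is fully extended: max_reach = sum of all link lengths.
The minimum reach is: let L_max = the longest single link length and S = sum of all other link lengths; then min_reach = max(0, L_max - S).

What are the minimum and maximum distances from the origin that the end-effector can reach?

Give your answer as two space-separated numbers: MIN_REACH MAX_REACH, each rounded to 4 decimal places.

Answer: 6.4000 10.0000

Derivation:
Link lengths: [1.8, 8.2]
max_reach = 1.8 + 8.2 = 10
L_max = max([1.8, 8.2]) = 8.2
S (sum of others) = 10 - 8.2 = 1.8
min_reach = max(0, 8.2 - 1.8) = max(0, 6.4) = 6.4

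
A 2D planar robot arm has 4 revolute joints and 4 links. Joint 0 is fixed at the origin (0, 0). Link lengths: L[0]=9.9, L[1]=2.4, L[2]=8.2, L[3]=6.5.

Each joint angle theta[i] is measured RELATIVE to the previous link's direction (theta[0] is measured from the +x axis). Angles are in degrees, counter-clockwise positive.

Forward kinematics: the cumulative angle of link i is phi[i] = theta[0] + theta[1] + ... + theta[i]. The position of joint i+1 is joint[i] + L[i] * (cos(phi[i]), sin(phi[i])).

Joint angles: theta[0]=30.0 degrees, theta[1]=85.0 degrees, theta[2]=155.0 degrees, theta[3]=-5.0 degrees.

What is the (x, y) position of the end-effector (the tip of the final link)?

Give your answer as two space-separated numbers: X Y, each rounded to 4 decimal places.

Answer: 6.9929 -7.5501

Derivation:
joint[0] = (0.0000, 0.0000)  (base)
link 0: phi[0] = 30 = 30 deg
  cos(30 deg) = 0.8660, sin(30 deg) = 0.5000
  joint[1] = (0.0000, 0.0000) + 9.9 * (0.8660, 0.5000) = (0.0000 + 8.5737, 0.0000 + 4.9500) = (8.5737, 4.9500)
link 1: phi[1] = 30 + 85 = 115 deg
  cos(115 deg) = -0.4226, sin(115 deg) = 0.9063
  joint[2] = (8.5737, 4.9500) + 2.4 * (-0.4226, 0.9063) = (8.5737 + -1.0143, 4.9500 + 2.1751) = (7.5594, 7.1251)
link 2: phi[2] = 30 + 85 + 155 = 270 deg
  cos(270 deg) = -0.0000, sin(270 deg) = -1.0000
  joint[3] = (7.5594, 7.1251) + 8.2 * (-0.0000, -1.0000) = (7.5594 + -0.0000, 7.1251 + -8.2000) = (7.5594, -1.0749)
link 3: phi[3] = 30 + 85 + 155 + -5 = 265 deg
  cos(265 deg) = -0.0872, sin(265 deg) = -0.9962
  joint[4] = (7.5594, -1.0749) + 6.5 * (-0.0872, -0.9962) = (7.5594 + -0.5665, -1.0749 + -6.4753) = (6.9929, -7.5501)
End effector: (6.9929, -7.5501)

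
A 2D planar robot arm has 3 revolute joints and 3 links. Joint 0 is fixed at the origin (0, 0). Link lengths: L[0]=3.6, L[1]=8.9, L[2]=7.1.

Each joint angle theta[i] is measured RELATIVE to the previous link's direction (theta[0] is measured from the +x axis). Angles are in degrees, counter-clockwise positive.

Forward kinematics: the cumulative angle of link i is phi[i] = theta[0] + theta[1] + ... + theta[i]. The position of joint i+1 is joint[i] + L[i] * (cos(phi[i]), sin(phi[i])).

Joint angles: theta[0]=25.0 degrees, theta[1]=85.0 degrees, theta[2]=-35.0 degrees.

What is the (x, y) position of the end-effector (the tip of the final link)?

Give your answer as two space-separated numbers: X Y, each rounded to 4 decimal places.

Answer: 2.0563 16.7428

Derivation:
joint[0] = (0.0000, 0.0000)  (base)
link 0: phi[0] = 25 = 25 deg
  cos(25 deg) = 0.9063, sin(25 deg) = 0.4226
  joint[1] = (0.0000, 0.0000) + 3.6 * (0.9063, 0.4226) = (0.0000 + 3.2627, 0.0000 + 1.5214) = (3.2627, 1.5214)
link 1: phi[1] = 25 + 85 = 110 deg
  cos(110 deg) = -0.3420, sin(110 deg) = 0.9397
  joint[2] = (3.2627, 1.5214) + 8.9 * (-0.3420, 0.9397) = (3.2627 + -3.0440, 1.5214 + 8.3633) = (0.2187, 9.8847)
link 2: phi[2] = 25 + 85 + -35 = 75 deg
  cos(75 deg) = 0.2588, sin(75 deg) = 0.9659
  joint[3] = (0.2187, 9.8847) + 7.1 * (0.2588, 0.9659) = (0.2187 + 1.8376, 9.8847 + 6.8581) = (2.0563, 16.7428)
End effector: (2.0563, 16.7428)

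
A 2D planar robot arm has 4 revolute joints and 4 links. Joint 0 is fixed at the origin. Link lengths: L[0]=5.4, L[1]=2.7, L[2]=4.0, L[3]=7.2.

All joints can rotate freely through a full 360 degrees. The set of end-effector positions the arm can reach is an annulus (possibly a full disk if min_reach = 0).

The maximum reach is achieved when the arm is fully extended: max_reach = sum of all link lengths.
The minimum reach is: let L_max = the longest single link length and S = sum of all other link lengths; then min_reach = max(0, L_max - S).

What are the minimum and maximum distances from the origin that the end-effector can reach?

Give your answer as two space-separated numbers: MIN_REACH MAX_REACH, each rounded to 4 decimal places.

Answer: 0.0000 19.3000

Derivation:
Link lengths: [5.4, 2.7, 4.0, 7.2]
max_reach = 5.4 + 2.7 + 4 + 7.2 = 19.3
L_max = max([5.4, 2.7, 4.0, 7.2]) = 7.2
S (sum of others) = 19.3 - 7.2 = 12.1
min_reach = max(0, 7.2 - 12.1) = max(0, -4.9) = 0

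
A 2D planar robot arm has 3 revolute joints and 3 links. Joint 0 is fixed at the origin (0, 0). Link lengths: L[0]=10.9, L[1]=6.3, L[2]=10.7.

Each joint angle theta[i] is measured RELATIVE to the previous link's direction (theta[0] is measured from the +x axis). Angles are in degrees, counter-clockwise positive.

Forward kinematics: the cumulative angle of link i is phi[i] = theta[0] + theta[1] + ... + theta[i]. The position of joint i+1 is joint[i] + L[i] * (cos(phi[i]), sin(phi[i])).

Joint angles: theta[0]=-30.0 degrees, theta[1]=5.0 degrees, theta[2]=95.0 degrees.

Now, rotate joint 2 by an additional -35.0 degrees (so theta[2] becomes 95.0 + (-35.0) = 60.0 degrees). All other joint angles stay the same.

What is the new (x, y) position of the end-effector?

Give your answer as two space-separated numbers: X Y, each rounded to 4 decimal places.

Answer: 23.9143 -1.9752

Derivation:
joint[0] = (0.0000, 0.0000)  (base)
link 0: phi[0] = -30 = -30 deg
  cos(-30 deg) = 0.8660, sin(-30 deg) = -0.5000
  joint[1] = (0.0000, 0.0000) + 10.9 * (0.8660, -0.5000) = (0.0000 + 9.4397, 0.0000 + -5.4500) = (9.4397, -5.4500)
link 1: phi[1] = -30 + 5 = -25 deg
  cos(-25 deg) = 0.9063, sin(-25 deg) = -0.4226
  joint[2] = (9.4397, -5.4500) + 6.3 * (0.9063, -0.4226) = (9.4397 + 5.7097, -5.4500 + -2.6625) = (15.1494, -8.1125)
link 2: phi[2] = -30 + 5 + 60 = 35 deg
  cos(35 deg) = 0.8192, sin(35 deg) = 0.5736
  joint[3] = (15.1494, -8.1125) + 10.7 * (0.8192, 0.5736) = (15.1494 + 8.7649, -8.1125 + 6.1373) = (23.9143, -1.9752)
End effector: (23.9143, -1.9752)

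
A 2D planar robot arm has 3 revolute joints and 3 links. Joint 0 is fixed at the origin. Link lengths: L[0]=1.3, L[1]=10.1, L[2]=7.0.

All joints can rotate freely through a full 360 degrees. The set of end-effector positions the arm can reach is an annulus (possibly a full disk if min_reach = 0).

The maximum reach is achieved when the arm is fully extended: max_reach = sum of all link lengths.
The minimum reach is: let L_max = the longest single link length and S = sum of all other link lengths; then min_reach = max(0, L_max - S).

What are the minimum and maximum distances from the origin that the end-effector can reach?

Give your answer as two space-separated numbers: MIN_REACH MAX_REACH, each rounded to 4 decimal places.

Answer: 1.8000 18.4000

Derivation:
Link lengths: [1.3, 10.1, 7.0]
max_reach = 1.3 + 10.1 + 7 = 18.4
L_max = max([1.3, 10.1, 7.0]) = 10.1
S (sum of others) = 18.4 - 10.1 = 8.3
min_reach = max(0, 10.1 - 8.3) = max(0, 1.8) = 1.8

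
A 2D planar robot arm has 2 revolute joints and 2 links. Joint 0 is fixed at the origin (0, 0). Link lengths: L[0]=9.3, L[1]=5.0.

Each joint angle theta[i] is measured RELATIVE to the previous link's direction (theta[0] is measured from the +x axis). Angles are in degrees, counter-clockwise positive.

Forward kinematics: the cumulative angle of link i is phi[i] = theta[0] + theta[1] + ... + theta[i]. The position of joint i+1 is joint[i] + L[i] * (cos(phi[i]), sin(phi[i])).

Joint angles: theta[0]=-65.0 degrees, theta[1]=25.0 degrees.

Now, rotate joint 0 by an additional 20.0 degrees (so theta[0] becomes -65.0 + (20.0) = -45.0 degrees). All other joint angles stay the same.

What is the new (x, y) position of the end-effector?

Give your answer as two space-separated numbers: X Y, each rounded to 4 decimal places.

joint[0] = (0.0000, 0.0000)  (base)
link 0: phi[0] = -45 = -45 deg
  cos(-45 deg) = 0.7071, sin(-45 deg) = -0.7071
  joint[1] = (0.0000, 0.0000) + 9.3 * (0.7071, -0.7071) = (0.0000 + 6.5761, 0.0000 + -6.5761) = (6.5761, -6.5761)
link 1: phi[1] = -45 + 25 = -20 deg
  cos(-20 deg) = 0.9397, sin(-20 deg) = -0.3420
  joint[2] = (6.5761, -6.5761) + 5 * (0.9397, -0.3420) = (6.5761 + 4.6985, -6.5761 + -1.7101) = (11.2746, -8.2862)
End effector: (11.2746, -8.2862)

Answer: 11.2746 -8.2862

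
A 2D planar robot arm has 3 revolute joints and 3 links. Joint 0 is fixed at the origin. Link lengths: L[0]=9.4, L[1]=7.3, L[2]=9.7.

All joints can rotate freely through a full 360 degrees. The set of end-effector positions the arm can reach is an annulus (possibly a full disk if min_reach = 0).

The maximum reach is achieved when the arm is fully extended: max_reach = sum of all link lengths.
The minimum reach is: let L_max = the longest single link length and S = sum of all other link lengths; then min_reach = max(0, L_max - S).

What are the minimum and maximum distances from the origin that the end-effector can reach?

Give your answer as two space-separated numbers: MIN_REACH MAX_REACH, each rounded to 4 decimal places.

Answer: 0.0000 26.4000

Derivation:
Link lengths: [9.4, 7.3, 9.7]
max_reach = 9.4 + 7.3 + 9.7 = 26.4
L_max = max([9.4, 7.3, 9.7]) = 9.7
S (sum of others) = 26.4 - 9.7 = 16.7
min_reach = max(0, 9.7 - 16.7) = max(0, -7) = 0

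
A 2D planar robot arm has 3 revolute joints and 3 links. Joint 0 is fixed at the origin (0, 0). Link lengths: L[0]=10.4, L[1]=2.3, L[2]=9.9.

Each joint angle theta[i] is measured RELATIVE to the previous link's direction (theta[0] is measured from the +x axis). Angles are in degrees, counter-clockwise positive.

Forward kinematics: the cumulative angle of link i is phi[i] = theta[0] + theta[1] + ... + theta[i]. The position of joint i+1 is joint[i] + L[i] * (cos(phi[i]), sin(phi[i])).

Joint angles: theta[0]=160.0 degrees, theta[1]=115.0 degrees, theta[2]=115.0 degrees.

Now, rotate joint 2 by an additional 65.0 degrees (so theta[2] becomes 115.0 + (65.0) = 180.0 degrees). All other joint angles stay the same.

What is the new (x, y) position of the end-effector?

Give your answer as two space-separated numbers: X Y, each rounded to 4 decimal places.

joint[0] = (0.0000, 0.0000)  (base)
link 0: phi[0] = 160 = 160 deg
  cos(160 deg) = -0.9397, sin(160 deg) = 0.3420
  joint[1] = (0.0000, 0.0000) + 10.4 * (-0.9397, 0.3420) = (0.0000 + -9.7728, 0.0000 + 3.5570) = (-9.7728, 3.5570)
link 1: phi[1] = 160 + 115 = 275 deg
  cos(275 deg) = 0.0872, sin(275 deg) = -0.9962
  joint[2] = (-9.7728, 3.5570) + 2.3 * (0.0872, -0.9962) = (-9.7728 + 0.2005, 3.5570 + -2.2912) = (-9.5723, 1.2658)
link 2: phi[2] = 160 + 115 + 180 = 455 deg
  cos(455 deg) = -0.0872, sin(455 deg) = 0.9962
  joint[3] = (-9.5723, 1.2658) + 9.9 * (-0.0872, 0.9962) = (-9.5723 + -0.8628, 1.2658 + 9.8623) = (-10.4352, 11.1281)
End effector: (-10.4352, 11.1281)

Answer: -10.4352 11.1281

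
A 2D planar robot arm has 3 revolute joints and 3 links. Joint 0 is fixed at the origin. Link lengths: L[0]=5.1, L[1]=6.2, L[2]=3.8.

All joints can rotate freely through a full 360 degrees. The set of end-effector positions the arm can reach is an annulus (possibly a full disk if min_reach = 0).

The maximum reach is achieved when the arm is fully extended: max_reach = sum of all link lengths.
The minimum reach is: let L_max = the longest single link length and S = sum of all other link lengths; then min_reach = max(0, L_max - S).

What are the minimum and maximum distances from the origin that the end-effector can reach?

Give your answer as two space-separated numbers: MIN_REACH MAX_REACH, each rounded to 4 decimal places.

Link lengths: [5.1, 6.2, 3.8]
max_reach = 5.1 + 6.2 + 3.8 = 15.1
L_max = max([5.1, 6.2, 3.8]) = 6.2
S (sum of others) = 15.1 - 6.2 = 8.9
min_reach = max(0, 6.2 - 8.9) = max(0, -2.7) = 0

Answer: 0.0000 15.1000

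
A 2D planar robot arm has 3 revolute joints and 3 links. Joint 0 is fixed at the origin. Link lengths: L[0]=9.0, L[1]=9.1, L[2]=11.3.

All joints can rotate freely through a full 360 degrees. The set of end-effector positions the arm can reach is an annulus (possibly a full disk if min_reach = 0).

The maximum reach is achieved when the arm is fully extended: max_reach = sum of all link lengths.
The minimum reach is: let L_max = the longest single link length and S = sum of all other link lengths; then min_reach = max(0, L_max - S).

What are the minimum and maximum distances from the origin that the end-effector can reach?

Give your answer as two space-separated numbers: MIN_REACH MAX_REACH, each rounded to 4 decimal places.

Answer: 0.0000 29.4000

Derivation:
Link lengths: [9.0, 9.1, 11.3]
max_reach = 9 + 9.1 + 11.3 = 29.4
L_max = max([9.0, 9.1, 11.3]) = 11.3
S (sum of others) = 29.4 - 11.3 = 18.1
min_reach = max(0, 11.3 - 18.1) = max(0, -6.8) = 0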